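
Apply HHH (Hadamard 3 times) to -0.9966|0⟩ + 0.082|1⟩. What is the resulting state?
-0.6467|0⟩ - 0.7627|1⟩

H² = I, so H^3 = H: a single Hadamard. With (a, b) = (-0.9966, 0.082), H gives ((a + b)/√2, (a − b)/√2) = (-0.6467, -0.7627).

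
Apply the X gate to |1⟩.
|0⟩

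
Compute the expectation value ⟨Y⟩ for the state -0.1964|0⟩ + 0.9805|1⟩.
0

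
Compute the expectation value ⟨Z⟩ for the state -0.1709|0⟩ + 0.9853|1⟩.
-0.9416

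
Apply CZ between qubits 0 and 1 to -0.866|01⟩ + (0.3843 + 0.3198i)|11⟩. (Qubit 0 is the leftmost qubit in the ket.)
-0.866|01⟩ + (-0.3843 - 0.3198i)|11⟩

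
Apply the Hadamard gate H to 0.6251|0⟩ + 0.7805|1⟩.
0.9939|0⟩ - 0.1099|1⟩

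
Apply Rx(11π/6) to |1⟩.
-0.2588i|0⟩ - 0.9659|1⟩

Rx(11π/6) = [[cos(θ/2), −i·sin(θ/2)], [−i·sin(θ/2), cos(θ/2)]]; θ = 11π/6, cos(θ/2) ≈ -0.965926, sin(θ/2) ≈ 0.258819.
With a = amp(|0⟩) = 0 and b = amp(|1⟩) = 1:
new amp(|0⟩) = (-0.965926)·a + (-0.258819i)·b = -0.2588i
new amp(|1⟩) = (-0.258819i)·a + (-0.965926)·b = -0.9659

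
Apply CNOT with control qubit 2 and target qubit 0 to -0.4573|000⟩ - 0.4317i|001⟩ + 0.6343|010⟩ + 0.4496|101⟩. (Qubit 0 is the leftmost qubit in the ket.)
-0.4573|000⟩ + 0.4496|001⟩ + 0.6343|010⟩ - 0.4317i|101⟩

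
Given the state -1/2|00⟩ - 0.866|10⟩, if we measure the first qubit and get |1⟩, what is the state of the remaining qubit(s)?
-|0⟩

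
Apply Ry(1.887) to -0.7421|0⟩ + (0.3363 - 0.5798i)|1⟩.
(-0.7079 + 0.4694i)|0⟩ + (-0.4034 - 0.3403i)|1⟩

Ry(1.887) = [[cos(θ/2), −sin(θ/2)], [sin(θ/2), cos(θ/2)]]; θ = 1.887, cos(θ/2) ≈ 0.586958, sin(θ/2) ≈ 0.809617.
With a = amp(|0⟩) = -0.7421 and b = amp(|1⟩) = (0.3363 - 0.5798i):
new amp(|0⟩) = (0.586958)·a + (-0.809617)·b = (-0.7079 + 0.4694i)
new amp(|1⟩) = (0.809617)·a + (0.586958)·b = (-0.4034 - 0.3403i)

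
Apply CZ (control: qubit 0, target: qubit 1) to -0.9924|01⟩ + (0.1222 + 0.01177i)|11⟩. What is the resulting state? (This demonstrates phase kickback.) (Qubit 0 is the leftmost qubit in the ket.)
-0.9924|01⟩ + (-0.1222 - 0.01177i)|11⟩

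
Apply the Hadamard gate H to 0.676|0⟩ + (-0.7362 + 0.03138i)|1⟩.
(-0.04257 + 0.02219i)|0⟩ + (0.9986 - 0.02219i)|1⟩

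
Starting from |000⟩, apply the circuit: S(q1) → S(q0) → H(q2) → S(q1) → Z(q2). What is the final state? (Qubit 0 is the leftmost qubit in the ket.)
1/√2|000⟩ - 1/√2|001⟩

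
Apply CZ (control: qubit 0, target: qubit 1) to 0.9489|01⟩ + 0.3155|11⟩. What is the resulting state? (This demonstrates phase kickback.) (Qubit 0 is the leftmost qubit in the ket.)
0.9489|01⟩ - 0.3155|11⟩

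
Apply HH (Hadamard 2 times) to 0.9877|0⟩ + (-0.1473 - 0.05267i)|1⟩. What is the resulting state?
0.9877|0⟩ + (-0.1473 - 0.05267i)|1⟩

H² = I, so an even number of Hadamards cancels: H^2 = I and the state is unchanged.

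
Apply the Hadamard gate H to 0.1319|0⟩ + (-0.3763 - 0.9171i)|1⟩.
(-0.1728 - 0.6485i)|0⟩ + (0.3594 + 0.6485i)|1⟩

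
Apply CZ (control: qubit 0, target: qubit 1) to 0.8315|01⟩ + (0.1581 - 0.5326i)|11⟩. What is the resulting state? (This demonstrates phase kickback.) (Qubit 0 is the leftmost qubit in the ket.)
0.8315|01⟩ + (-0.1581 + 0.5326i)|11⟩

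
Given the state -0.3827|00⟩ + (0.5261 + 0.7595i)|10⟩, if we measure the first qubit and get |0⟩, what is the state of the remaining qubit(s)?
-|0⟩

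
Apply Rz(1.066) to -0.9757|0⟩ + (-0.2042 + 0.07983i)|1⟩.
(-0.8404 + 0.4958i)|0⟩ + (-0.2164 - 0.035i)|1⟩

Rz(1.066) = [[e^(−iθ/2), 0], [0, e^(iθ/2)]] with e^(±iθ/2) = cos(θ/2) ± i·sin(θ/2); θ = 1.066, cos(θ/2) ≈ 0.861287, sin(θ/2) ≈ 0.508119.
With a = amp(|0⟩) = -0.9757 and b = amp(|1⟩) = (-0.2042 + 0.07983i):
new amp(|0⟩) = (0.861287 - 0.508119i)·a = (-0.8404 + 0.4958i)
new amp(|1⟩) = (0.861287 + 0.508119i)·b = (-0.2164 - 0.035i)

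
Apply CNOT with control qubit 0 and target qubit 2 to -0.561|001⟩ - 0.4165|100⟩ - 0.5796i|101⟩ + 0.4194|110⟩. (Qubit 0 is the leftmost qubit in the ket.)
-0.561|001⟩ - 0.5796i|100⟩ - 0.4165|101⟩ + 0.4194|111⟩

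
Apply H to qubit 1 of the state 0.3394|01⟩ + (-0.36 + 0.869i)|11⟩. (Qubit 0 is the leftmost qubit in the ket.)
0.24|00⟩ - 0.24|01⟩ + (-0.2546 + 0.6145i)|10⟩ + (0.2546 - 0.6145i)|11⟩

H on qubit 1 mixes each pair of kets that differ only in qubit 1: amplitudes (a, b) of (|…0…⟩, |…1…⟩) become ((a + b)/√2, (a − b)/√2). Kets absent from the input have amplitude 0.
(|00⟩, |01⟩): (a, b) = (0, 0.3394) → (0.24, -0.24)
(|10⟩, |11⟩): (a, b) = (0, (-0.36 + 0.869i)) → ((-0.2546 + 0.6145i), (0.2546 - 0.6145i))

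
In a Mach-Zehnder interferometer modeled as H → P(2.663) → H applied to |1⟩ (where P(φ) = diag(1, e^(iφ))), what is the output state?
(0.9438 - 0.2303i)|0⟩ + (0.05618 + 0.2303i)|1⟩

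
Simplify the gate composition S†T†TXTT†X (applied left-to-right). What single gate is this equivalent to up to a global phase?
S†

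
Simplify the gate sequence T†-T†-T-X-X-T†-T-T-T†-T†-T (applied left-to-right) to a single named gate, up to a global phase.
T†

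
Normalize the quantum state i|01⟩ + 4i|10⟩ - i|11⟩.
0.2357i|01⟩ + 0.9428i|10⟩ - 0.2357i|11⟩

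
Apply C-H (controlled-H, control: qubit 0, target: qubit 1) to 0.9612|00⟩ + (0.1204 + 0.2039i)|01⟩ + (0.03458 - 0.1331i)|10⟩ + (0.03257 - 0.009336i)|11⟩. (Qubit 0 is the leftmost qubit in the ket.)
0.9612|00⟩ + (0.1204 + 0.2039i)|01⟩ + (0.04748 - 0.1007i)|10⟩ + (0.001421 - 0.08751i)|11⟩

C-H leaves the control-|0⟩ kets |00⟩, |01⟩ unchanged and applies H to qubit 1 on the control-|1⟩ pair (|10⟩, |11⟩).
H = [[1/√2, 1/√2], [1/√2, -1/√2]].
With a = amp(|10⟩) = (0.03458 - 0.1331i) and b = amp(|11⟩) = (0.03257 - 0.009336i):
new amp(|10⟩) = (1/√2)·a + (1/√2)·b = (0.04748 - 0.1007i)
new amp(|11⟩) = (1/√2)·a + (-1/√2)·b = (0.001421 - 0.08751i)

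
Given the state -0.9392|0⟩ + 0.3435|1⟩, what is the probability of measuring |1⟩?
0.118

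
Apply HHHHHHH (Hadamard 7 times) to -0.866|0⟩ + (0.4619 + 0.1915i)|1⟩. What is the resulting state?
(-0.2857 + 0.1354i)|0⟩ + (-0.939 - 0.1354i)|1⟩

H² = I, so H^7 = H: a single Hadamard. With (a, b) = (-0.866, (0.4619 + 0.1915i)), H gives ((a + b)/√2, (a − b)/√2) = ((-0.2857 + 0.1354i), (-0.939 - 0.1354i)).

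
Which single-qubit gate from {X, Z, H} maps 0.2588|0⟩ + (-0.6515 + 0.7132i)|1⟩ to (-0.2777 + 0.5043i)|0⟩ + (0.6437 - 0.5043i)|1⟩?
H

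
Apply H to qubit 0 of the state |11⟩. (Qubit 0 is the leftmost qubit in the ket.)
1/√2|01⟩ - 1/√2|11⟩

H on qubit 0 mixes each pair of kets that differ only in qubit 0: amplitudes (a, b) of (|…0…⟩, |…1…⟩) become ((a + b)/√2, (a − b)/√2). Kets absent from the input have amplitude 0.
(|01⟩, |11⟩): (a, b) = (0, 1) → (1/√2, -1/√2)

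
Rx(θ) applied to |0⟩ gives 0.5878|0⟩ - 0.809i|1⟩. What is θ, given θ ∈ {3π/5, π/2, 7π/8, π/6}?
3π/5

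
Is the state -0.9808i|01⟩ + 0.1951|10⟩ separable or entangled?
Entangled

Writing the state as a|00⟩ + b|01⟩ + c|10⟩ + d|11⟩, it is a product state iff ad − bc = 0.
Here (a, b, c, d) = (0, -0.9808i, 0.1951, 0): ad − bc = (0)(0) − (-0.9808i)(0.1951) = 0.1914i ≠ 0, so the state is entangled.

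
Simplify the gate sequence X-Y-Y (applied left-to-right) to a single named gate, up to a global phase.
X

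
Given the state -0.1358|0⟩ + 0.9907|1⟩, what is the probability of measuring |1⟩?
0.9815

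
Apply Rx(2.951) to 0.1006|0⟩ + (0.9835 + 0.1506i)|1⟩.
(0.1595 - 0.979i)|0⟩ + (0.09358 - 0.08581i)|1⟩

Rx(2.951) = [[cos(θ/2), −i·sin(θ/2)], [−i·sin(θ/2), cos(θ/2)]]; θ = 2.951, cos(θ/2) ≈ 0.0951522, sin(θ/2) ≈ 0.995463.
With a = amp(|0⟩) = 0.1006 and b = amp(|1⟩) = (0.9835 + 0.1506i):
new amp(|0⟩) = (0.0951522)·a + (-0.995463i)·b = (0.1595 - 0.979i)
new amp(|1⟩) = (-0.995463i)·a + (0.0951522)·b = (0.09358 - 0.08581i)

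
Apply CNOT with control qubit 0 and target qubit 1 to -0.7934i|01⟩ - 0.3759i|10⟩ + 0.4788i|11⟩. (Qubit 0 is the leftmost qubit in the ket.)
-0.7934i|01⟩ + 0.4788i|10⟩ - 0.3759i|11⟩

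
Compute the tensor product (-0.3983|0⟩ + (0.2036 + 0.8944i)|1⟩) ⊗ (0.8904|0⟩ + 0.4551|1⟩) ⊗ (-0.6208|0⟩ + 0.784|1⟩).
0.2202|000⟩ - 0.278|001⟩ + 0.1125|010⟩ - 0.1421|011⟩ + (-0.1125 - 0.4944i)|100⟩ + (0.1421 + 0.6244i)|101⟩ + (-0.05752 - 0.2527i)|110⟩ + (0.07264 + 0.3191i)|111⟩

amp(|b₁b₂…⟩) = product of the factor amplitudes for bits b₁, b₂, …; only kets whose every factor amplitude is nonzero survive.
|000⟩: (-0.3983)(0.8904)(-0.6208) = 0.2202
|001⟩: (-0.3983)(0.8904)(0.784) = -0.278
|010⟩: (-0.3983)(0.4551)(-0.6208) = 0.1125
|011⟩: (-0.3983)(0.4551)(0.784) = -0.1421
|100⟩: (0.2036 + 0.8944i)(0.8904)(-0.6208) = (-0.1125 - 0.4944i)
|101⟩: (0.2036 + 0.8944i)(0.8904)(0.784) = (0.1421 + 0.6244i)
|110⟩: (0.2036 + 0.8944i)(0.4551)(-0.6208) = (-0.05752 - 0.2527i)
|111⟩: (0.2036 + 0.8944i)(0.4551)(0.784) = (0.07264 + 0.3191i)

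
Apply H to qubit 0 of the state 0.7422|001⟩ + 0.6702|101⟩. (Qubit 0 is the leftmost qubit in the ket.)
0.9987|001⟩ + 0.05091|101⟩

H on qubit 0 mixes each pair of kets that differ only in qubit 0: amplitudes (a, b) of (|…0…⟩, |…1…⟩) become ((a + b)/√2, (a − b)/√2). Kets absent from the input have amplitude 0.
(|001⟩, |101⟩): (a, b) = (0.7422, 0.6702) → (0.9987, 0.05091)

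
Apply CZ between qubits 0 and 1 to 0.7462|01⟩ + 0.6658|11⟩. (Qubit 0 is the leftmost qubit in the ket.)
0.7462|01⟩ - 0.6658|11⟩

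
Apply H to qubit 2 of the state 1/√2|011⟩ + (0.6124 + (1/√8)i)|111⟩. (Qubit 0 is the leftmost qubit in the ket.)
1/2|010⟩ - 1/2|011⟩ + (0.433 + 0.25i)|110⟩ + (-0.433 - 0.25i)|111⟩

H on qubit 2 mixes each pair of kets that differ only in qubit 2: amplitudes (a, b) of (|…0…⟩, |…1…⟩) become ((a + b)/√2, (a − b)/√2). Kets absent from the input have amplitude 0.
(|010⟩, |011⟩): (a, b) = (0, 1/√2) → (1/2, -1/2)
(|110⟩, |111⟩): (a, b) = (0, (0.6124 + (1/√8)i)) → ((0.433 + 0.25i), (-0.433 - 0.25i))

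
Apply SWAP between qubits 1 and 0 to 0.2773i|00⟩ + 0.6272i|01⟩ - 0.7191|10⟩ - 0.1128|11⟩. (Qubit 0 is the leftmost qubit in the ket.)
0.2773i|00⟩ - 0.7191|01⟩ + 0.6272i|10⟩ - 0.1128|11⟩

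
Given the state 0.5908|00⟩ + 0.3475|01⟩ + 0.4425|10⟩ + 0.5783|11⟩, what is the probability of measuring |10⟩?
0.1958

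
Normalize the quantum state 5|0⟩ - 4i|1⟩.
0.7809|0⟩ - 0.6247i|1⟩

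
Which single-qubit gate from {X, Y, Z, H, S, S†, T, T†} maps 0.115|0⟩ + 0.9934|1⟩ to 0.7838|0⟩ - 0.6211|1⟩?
H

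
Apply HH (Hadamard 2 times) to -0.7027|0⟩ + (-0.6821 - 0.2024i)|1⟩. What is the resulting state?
-0.7027|0⟩ + (-0.6821 - 0.2024i)|1⟩

H² = I, so an even number of Hadamards cancels: H^2 = I and the state is unchanged.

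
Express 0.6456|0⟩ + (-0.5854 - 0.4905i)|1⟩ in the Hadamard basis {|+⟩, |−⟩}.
(0.04257 - 0.3468i)|+⟩ + (0.8704 + 0.3468i)|−⟩

With |ψ⟩ = α|0⟩ + β|1⟩, the Hadamard-basis coefficients are ⟨+|ψ⟩ = (α + β)/√2 and ⟨−|ψ⟩ = (α − β)/√2.
Here α = 0.6456, β = (-0.5854 - 0.4905i): (α + β)/√2 = (0.04257 - 0.3468i), (α − β)/√2 = (0.8704 + 0.3468i).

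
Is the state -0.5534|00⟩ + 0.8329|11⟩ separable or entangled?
Entangled

Writing the state as a|00⟩ + b|01⟩ + c|10⟩ + d|11⟩, it is a product state iff ad − bc = 0.
Here (a, b, c, d) = (-0.5534, 0, 0, 0.8329): ad − bc = (-0.5534)(0.8329) − (0)(0) = -0.4609 ≠ 0, so the state is entangled.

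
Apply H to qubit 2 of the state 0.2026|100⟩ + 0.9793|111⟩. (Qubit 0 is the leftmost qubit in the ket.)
0.1433|100⟩ + 0.1433|101⟩ + 0.6925|110⟩ - 0.6925|111⟩

H on qubit 2 mixes each pair of kets that differ only in qubit 2: amplitudes (a, b) of (|…0…⟩, |…1…⟩) become ((a + b)/√2, (a − b)/√2). Kets absent from the input have amplitude 0.
(|100⟩, |101⟩): (a, b) = (0.2026, 0) → (0.1433, 0.1433)
(|110⟩, |111⟩): (a, b) = (0, 0.9793) → (0.6925, -0.6925)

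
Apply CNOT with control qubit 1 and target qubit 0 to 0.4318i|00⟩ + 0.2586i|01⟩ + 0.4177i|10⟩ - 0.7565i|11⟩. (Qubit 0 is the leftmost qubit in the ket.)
0.4318i|00⟩ - 0.7565i|01⟩ + 0.4177i|10⟩ + 0.2586i|11⟩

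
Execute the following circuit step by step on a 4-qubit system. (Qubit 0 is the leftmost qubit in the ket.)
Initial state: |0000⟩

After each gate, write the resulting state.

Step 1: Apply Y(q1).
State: i|0100⟩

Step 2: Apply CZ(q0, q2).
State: i|0100⟩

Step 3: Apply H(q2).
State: (1/√2)i|0100⟩ + (1/√2)i|0110⟩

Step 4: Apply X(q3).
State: (1/√2)i|0101⟩ + (1/√2)i|0111⟩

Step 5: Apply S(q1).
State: -1/√2|0101⟩ - 1/√2|0111⟩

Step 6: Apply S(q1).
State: -(1/√2)i|0101⟩ - (1/√2)i|0111⟩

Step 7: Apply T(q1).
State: (1/2 - (1/2)i)|0101⟩ + (1/2 - (1/2)i)|0111⟩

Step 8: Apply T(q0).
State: (1/2 - (1/2)i)|0101⟩ + (1/2 - (1/2)i)|0111⟩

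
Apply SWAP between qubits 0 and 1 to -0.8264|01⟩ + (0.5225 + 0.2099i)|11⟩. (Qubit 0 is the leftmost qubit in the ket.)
-0.8264|10⟩ + (0.5225 + 0.2099i)|11⟩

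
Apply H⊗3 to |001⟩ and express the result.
1/√8|000⟩ - 1/√8|001⟩ + 1/√8|010⟩ - 1/√8|011⟩ + 1/√8|100⟩ - 1/√8|101⟩ + 1/√8|110⟩ - 1/√8|111⟩

H⊗3 gives amp(|y⟩) = (1/2√2) Σ_x (−1)^(x·y) amp(|x⟩), where x·y is the number of positions in which both x and y have a 1.
|000⟩: (1)/(2√2) = 1/√8
|001⟩: (-1)/(2√2) = -1/√8
|010⟩: (1)/(2√2) = 1/√8
|011⟩: (-1)/(2√2) = -1/√8
|100⟩: (1)/(2√2) = 1/√8
|101⟩: (-1)/(2√2) = -1/√8
|110⟩: (1)/(2√2) = 1/√8
|111⟩: (-1)/(2√2) = -1/√8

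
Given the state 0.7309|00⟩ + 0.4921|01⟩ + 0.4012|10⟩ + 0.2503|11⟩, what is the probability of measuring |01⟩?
0.2422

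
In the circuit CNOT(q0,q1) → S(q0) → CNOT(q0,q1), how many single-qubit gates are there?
1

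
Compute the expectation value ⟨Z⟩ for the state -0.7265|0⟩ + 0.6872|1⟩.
0.05556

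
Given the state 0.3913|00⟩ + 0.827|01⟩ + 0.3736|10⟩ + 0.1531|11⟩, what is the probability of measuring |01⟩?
0.6839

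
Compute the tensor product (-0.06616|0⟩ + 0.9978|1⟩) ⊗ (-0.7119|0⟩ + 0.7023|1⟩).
0.0471|00⟩ - 0.04646|01⟩ - 0.7103|10⟩ + 0.7008|11⟩

amp(|b₁b₂…⟩) = product of the factor amplitudes for bits b₁, b₂, …; only kets whose every factor amplitude is nonzero survive.
|00⟩: (-0.06616)(-0.7119) = 0.0471
|01⟩: (-0.06616)(0.7023) = -0.04646
|10⟩: (0.9978)(-0.7119) = -0.7103
|11⟩: (0.9978)(0.7023) = 0.7008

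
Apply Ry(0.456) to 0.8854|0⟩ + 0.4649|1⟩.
0.7574|0⟩ + 0.653|1⟩

Ry(0.456) = [[cos(θ/2), −sin(θ/2)], [sin(θ/2), cos(θ/2)]]; θ = 0.456, cos(θ/2) ≈ 0.97412, sin(θ/2) ≈ 0.22603.
With a = amp(|0⟩) = 0.8854 and b = amp(|1⟩) = 0.4649:
new amp(|0⟩) = (0.97412)·a + (-0.22603)·b = 0.7574
new amp(|1⟩) = (0.22603)·a + (0.97412)·b = 0.653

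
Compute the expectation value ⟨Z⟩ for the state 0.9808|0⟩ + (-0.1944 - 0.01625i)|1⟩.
0.9239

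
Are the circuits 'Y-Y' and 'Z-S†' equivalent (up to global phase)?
No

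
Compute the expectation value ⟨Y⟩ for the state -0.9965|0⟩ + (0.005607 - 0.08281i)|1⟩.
0.165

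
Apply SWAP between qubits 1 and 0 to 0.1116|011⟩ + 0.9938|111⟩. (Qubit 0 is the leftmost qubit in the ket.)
0.1116|101⟩ + 0.9938|111⟩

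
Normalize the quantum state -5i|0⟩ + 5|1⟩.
-(1/√2)i|0⟩ + 1/√2|1⟩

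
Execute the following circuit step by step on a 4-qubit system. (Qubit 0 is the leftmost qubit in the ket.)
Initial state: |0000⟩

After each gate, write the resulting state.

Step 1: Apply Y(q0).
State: i|1000⟩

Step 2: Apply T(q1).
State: i|1000⟩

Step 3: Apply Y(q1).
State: -|1100⟩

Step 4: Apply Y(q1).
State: i|1000⟩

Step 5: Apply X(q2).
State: i|1010⟩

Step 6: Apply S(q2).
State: -|1010⟩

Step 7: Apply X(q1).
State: -|1110⟩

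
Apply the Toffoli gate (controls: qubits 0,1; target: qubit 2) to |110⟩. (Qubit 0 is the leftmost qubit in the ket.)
|111⟩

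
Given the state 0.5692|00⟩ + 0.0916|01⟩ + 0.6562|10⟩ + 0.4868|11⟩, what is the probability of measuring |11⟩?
0.237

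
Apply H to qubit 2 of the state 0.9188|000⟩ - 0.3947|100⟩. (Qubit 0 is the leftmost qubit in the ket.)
0.6497|000⟩ + 0.6497|001⟩ - 0.2791|100⟩ - 0.2791|101⟩

H on qubit 2 mixes each pair of kets that differ only in qubit 2: amplitudes (a, b) of (|…0…⟩, |…1…⟩) become ((a + b)/√2, (a − b)/√2). Kets absent from the input have amplitude 0.
(|000⟩, |001⟩): (a, b) = (0.9188, 0) → (0.6497, 0.6497)
(|100⟩, |101⟩): (a, b) = (-0.3947, 0) → (-0.2791, -0.2791)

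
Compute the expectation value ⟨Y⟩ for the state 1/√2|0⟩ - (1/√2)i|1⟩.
-1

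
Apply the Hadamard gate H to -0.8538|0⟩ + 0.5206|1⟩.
-0.2356|0⟩ - 0.9718|1⟩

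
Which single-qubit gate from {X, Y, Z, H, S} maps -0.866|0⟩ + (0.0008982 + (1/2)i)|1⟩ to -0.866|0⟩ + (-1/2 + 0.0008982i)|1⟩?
S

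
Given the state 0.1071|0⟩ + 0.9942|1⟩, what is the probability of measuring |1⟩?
0.9884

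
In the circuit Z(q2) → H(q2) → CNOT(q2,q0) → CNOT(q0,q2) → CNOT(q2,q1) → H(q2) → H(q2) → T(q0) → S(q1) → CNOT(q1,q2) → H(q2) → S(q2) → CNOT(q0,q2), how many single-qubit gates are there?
8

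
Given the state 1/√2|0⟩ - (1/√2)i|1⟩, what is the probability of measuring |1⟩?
1/2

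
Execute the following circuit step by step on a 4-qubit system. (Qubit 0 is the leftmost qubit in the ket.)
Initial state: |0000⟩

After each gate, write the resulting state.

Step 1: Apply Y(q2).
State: i|0010⟩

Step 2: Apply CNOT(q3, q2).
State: i|0010⟩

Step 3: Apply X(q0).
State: i|1010⟩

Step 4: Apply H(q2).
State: (1/√2)i|1000⟩ - (1/√2)i|1010⟩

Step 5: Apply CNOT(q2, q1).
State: (1/√2)i|1000⟩ - (1/√2)i|1110⟩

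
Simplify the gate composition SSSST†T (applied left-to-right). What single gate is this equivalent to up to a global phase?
I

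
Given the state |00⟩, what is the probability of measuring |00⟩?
1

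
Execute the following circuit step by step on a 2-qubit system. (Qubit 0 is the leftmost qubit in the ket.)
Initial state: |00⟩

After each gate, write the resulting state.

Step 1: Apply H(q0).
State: 1/√2|00⟩ + 1/√2|10⟩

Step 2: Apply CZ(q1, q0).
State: 1/√2|00⟩ + 1/√2|10⟩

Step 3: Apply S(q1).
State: 1/√2|00⟩ + 1/√2|10⟩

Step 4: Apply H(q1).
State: 1/2|00⟩ + 1/2|01⟩ + 1/2|10⟩ + 1/2|11⟩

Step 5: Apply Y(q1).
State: -(1/2)i|00⟩ + (1/2)i|01⟩ - (1/2)i|10⟩ + (1/2)i|11⟩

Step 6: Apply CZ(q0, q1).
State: -(1/2)i|00⟩ + (1/2)i|01⟩ - (1/2)i|10⟩ - (1/2)i|11⟩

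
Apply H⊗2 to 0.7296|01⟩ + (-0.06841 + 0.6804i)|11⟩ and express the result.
(0.3306 + 0.3402i)|00⟩ + (-0.3306 - 0.3402i)|01⟩ + (0.399 - 0.3402i)|10⟩ + (-0.399 + 0.3402i)|11⟩

H⊗2 gives amp(|y⟩) = (1/2) Σ_x (−1)^(x·y) amp(|x⟩), where x·y is the number of positions in which both x and y have a 1.
|00⟩: (0.7296 + (-0.06841 + 0.6804i))/2 = (0.3306 + 0.3402i)
|01⟩: (-0.7296 - (-0.06841 + 0.6804i))/2 = (-0.3306 - 0.3402i)
|10⟩: (0.7296 - (-0.06841 + 0.6804i))/2 = (0.399 - 0.3402i)
|11⟩: (-0.7296 + (-0.06841 + 0.6804i))/2 = (-0.399 + 0.3402i)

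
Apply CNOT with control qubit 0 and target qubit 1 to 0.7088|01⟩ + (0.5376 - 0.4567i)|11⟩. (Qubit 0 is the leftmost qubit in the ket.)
0.7088|01⟩ + (0.5376 - 0.4567i)|10⟩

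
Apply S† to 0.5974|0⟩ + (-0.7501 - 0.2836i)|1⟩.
0.5974|0⟩ + (-0.2836 + 0.7501i)|1⟩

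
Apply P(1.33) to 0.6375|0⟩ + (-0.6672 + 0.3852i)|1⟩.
0.6375|0⟩ + (-0.5332 - 0.5561i)|1⟩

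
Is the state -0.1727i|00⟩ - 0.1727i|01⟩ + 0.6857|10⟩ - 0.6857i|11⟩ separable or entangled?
Entangled

Writing the state as a|00⟩ + b|01⟩ + c|10⟩ + d|11⟩, it is a product state iff ad − bc = 0.
Here (a, b, c, d) = (-0.1727i, -0.1727i, 0.6857, -0.6857i): ad − bc = (-0.1727i)(-0.6857i) − (-0.1727i)(0.6857) = (-0.1184 + 0.1184i) ≠ 0, so the state is entangled.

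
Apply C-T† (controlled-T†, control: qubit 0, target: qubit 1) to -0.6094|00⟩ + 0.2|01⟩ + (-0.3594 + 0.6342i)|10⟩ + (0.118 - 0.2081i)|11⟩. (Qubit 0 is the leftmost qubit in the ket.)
-0.6094|00⟩ + 0.2|01⟩ + (-0.3594 + 0.6342i)|10⟩ + (-0.06371 - 0.2306i)|11⟩

C-T† leaves the control-|0⟩ kets |00⟩, |01⟩ unchanged and applies T† to qubit 1 on the control-|1⟩ pair (|10⟩, |11⟩).
T† = [[1, 0], [0, (1/√2 - (1/√2)i)]].
With a = amp(|10⟩) = (-0.3594 + 0.6342i) and b = amp(|11⟩) = (0.118 - 0.2081i):
new amp(|10⟩) = (1)·a = (-0.3594 + 0.6342i)
new amp(|11⟩) = (1/√2 - (1/√2)i)·b = (-0.06371 - 0.2306i)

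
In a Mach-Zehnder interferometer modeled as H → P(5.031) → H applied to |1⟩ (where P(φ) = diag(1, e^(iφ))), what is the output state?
(0.3434 + 0.4748i)|0⟩ + (0.6566 - 0.4748i)|1⟩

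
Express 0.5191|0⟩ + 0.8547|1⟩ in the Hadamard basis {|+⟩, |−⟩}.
0.9714|+⟩ - 0.2373|−⟩

With |ψ⟩ = α|0⟩ + β|1⟩, the Hadamard-basis coefficients are ⟨+|ψ⟩ = (α + β)/√2 and ⟨−|ψ⟩ = (α − β)/√2.
Here α = 0.5191, β = 0.8547: (α + β)/√2 = 0.9714, (α − β)/√2 = -0.2373.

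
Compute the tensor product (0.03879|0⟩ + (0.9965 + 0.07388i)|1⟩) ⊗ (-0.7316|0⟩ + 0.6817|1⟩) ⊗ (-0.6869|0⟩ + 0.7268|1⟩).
0.01949|000⟩ - 0.02063|001⟩ - 0.01816|010⟩ + 0.01922|011⟩ + (0.5008 + 0.03713i)|100⟩ + (-0.5299 - 0.03928i)|101⟩ + (-0.4666 - 0.0346i)|110⟩ + (0.4937 + 0.0366i)|111⟩

amp(|b₁b₂…⟩) = product of the factor amplitudes for bits b₁, b₂, …; only kets whose every factor amplitude is nonzero survive.
|000⟩: (0.03879)(-0.7316)(-0.6869) = 0.01949
|001⟩: (0.03879)(-0.7316)(0.7268) = -0.02063
|010⟩: (0.03879)(0.6817)(-0.6869) = -0.01816
|011⟩: (0.03879)(0.6817)(0.7268) = 0.01922
|100⟩: (0.9965 + 0.07388i)(-0.7316)(-0.6869) = (0.5008 + 0.03713i)
|101⟩: (0.9965 + 0.07388i)(-0.7316)(0.7268) = (-0.5299 - 0.03928i)
|110⟩: (0.9965 + 0.07388i)(0.6817)(-0.6869) = (-0.4666 - 0.0346i)
|111⟩: (0.9965 + 0.07388i)(0.6817)(0.7268) = (0.4937 + 0.0366i)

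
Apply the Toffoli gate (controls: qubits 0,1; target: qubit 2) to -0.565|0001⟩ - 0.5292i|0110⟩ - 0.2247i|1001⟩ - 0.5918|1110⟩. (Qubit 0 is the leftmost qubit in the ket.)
-0.565|0001⟩ - 0.5292i|0110⟩ - 0.2247i|1001⟩ - 0.5918|1100⟩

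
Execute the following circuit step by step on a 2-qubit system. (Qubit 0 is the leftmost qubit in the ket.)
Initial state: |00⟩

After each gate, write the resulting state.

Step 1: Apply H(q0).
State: 1/√2|00⟩ + 1/√2|10⟩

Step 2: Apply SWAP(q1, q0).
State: 1/√2|00⟩ + 1/√2|01⟩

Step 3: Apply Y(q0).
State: (1/√2)i|10⟩ + (1/√2)i|11⟩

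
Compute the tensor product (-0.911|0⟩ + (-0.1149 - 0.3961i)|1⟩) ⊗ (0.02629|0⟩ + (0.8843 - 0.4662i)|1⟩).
-0.02395|00⟩ + (-0.8056 + 0.4247i)|01⟩ + (-0.003021 - 0.01041i)|10⟩ + (-0.2863 - 0.2967i)|11⟩

amp(|b₁b₂…⟩) = product of the factor amplitudes for bits b₁, b₂, …; only kets whose every factor amplitude is nonzero survive.
|00⟩: (-0.911)(0.02629) = -0.02395
|01⟩: (-0.911)(0.8843 - 0.4662i) = (-0.8056 + 0.4247i)
|10⟩: (-0.1149 - 0.3961i)(0.02629) = (-0.003021 - 0.01041i)
|11⟩: (-0.1149 - 0.3961i)(0.8843 - 0.4662i) = (-0.2863 - 0.2967i)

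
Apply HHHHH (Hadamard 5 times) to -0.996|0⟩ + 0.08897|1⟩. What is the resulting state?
-0.6414|0⟩ - 0.7672|1⟩

H² = I, so H^5 = H: a single Hadamard. With (a, b) = (-0.996, 0.08897), H gives ((a + b)/√2, (a − b)/√2) = (-0.6414, -0.7672).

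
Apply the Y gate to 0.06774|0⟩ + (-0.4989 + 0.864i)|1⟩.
(0.864 + 0.4989i)|0⟩ + 0.06774i|1⟩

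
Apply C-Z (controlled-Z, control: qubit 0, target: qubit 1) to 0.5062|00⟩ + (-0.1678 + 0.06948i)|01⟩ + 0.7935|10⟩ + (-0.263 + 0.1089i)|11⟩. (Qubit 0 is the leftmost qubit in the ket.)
0.5062|00⟩ + (-0.1678 + 0.06948i)|01⟩ + 0.7935|10⟩ + (0.263 - 0.1089i)|11⟩

C-Z leaves the control-|0⟩ kets |00⟩, |01⟩ unchanged and applies Z to qubit 1 on the control-|1⟩ pair (|10⟩, |11⟩).
Z = [[1, 0], [0, -1]].
With a = amp(|10⟩) = 0.7935 and b = amp(|11⟩) = (-0.263 + 0.1089i):
new amp(|10⟩) = (1)·a = 0.7935
new amp(|11⟩) = (-1)·b = (0.263 - 0.1089i)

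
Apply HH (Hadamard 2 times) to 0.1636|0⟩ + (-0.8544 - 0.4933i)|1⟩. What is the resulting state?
0.1636|0⟩ + (-0.8544 - 0.4933i)|1⟩

H² = I, so an even number of Hadamards cancels: H^2 = I and the state is unchanged.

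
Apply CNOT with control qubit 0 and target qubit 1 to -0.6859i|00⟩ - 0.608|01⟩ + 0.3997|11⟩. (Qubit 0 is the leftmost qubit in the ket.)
-0.6859i|00⟩ - 0.608|01⟩ + 0.3997|10⟩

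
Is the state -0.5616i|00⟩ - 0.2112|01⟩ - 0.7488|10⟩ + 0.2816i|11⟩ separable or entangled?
Separable

Writing the state as a|00⟩ + b|01⟩ + c|10⟩ + d|11⟩, it is a product state iff ad − bc = 0.
Here (a, b, c, d) = (-0.5616i, -0.2112, -0.7488, 0.2816i): ad − bc = (-0.5616i)(0.2816i) − (-0.2112)(-0.7488) = 0, so the state is separable.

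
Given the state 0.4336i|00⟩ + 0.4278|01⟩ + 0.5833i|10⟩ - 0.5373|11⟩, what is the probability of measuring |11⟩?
0.2887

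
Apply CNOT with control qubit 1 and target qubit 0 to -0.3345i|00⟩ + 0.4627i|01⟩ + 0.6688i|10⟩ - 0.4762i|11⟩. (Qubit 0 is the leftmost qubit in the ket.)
-0.3345i|00⟩ - 0.4762i|01⟩ + 0.6688i|10⟩ + 0.4627i|11⟩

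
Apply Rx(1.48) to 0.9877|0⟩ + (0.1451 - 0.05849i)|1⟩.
(0.6899 - 0.09784i)|0⟩ + (0.1072 - 0.7092i)|1⟩

Rx(1.48) = [[cos(θ/2), −i·sin(θ/2)], [−i·sin(θ/2), cos(θ/2)]]; θ = 1.48, cos(θ/2) ≈ 0.738469, sin(θ/2) ≈ 0.674288.
With a = amp(|0⟩) = 0.9877 and b = amp(|1⟩) = (0.1451 - 0.05849i):
new amp(|0⟩) = (0.738469)·a + (-0.674288i)·b = (0.6899 - 0.09784i)
new amp(|1⟩) = (-0.674288i)·a + (0.738469)·b = (0.1072 - 0.7092i)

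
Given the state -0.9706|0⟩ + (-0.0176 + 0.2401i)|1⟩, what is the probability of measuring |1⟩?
0.05796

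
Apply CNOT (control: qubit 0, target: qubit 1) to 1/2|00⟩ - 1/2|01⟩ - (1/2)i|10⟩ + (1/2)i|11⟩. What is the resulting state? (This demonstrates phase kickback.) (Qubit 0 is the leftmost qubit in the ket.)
1/2|00⟩ - 1/2|01⟩ + (1/2)i|10⟩ - (1/2)i|11⟩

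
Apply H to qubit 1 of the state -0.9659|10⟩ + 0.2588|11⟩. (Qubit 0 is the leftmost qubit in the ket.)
-0.5|10⟩ - 0.866|11⟩

H on qubit 1 mixes each pair of kets that differ only in qubit 1: amplitudes (a, b) of (|…0…⟩, |…1…⟩) become ((a + b)/√2, (a − b)/√2). Kets absent from the input have amplitude 0.
(|10⟩, |11⟩): (a, b) = (-0.9659, 0.2588) → (-0.5, -0.866)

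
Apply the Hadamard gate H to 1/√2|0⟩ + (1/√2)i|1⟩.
(1/2 + (1/2)i)|0⟩ + (1/2 - (1/2)i)|1⟩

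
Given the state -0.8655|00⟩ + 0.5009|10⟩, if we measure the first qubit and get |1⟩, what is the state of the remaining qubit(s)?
|0⟩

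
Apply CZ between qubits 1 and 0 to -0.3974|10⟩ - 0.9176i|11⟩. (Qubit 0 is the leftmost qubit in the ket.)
-0.3974|10⟩ + 0.9176i|11⟩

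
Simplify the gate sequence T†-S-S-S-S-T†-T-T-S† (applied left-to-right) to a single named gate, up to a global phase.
S†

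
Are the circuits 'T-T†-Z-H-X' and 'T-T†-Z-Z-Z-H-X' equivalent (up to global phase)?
Yes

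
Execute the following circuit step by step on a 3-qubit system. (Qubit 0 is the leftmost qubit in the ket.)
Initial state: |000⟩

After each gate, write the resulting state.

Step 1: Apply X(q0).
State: |100⟩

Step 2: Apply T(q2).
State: |100⟩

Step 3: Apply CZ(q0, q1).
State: |100⟩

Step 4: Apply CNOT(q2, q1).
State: |100⟩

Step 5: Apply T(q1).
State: |100⟩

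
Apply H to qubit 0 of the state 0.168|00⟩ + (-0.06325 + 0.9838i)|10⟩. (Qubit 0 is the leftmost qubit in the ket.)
(0.07407 + 0.6957i)|00⟩ + (0.1635 - 0.6957i)|10⟩

H on qubit 0 mixes each pair of kets that differ only in qubit 0: amplitudes (a, b) of (|…0…⟩, |…1…⟩) become ((a + b)/√2, (a − b)/√2). Kets absent from the input have amplitude 0.
(|00⟩, |10⟩): (a, b) = (0.168, (-0.06325 + 0.9838i)) → ((0.07407 + 0.6957i), (0.1635 - 0.6957i))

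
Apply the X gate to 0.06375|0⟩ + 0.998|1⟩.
0.998|0⟩ + 0.06375|1⟩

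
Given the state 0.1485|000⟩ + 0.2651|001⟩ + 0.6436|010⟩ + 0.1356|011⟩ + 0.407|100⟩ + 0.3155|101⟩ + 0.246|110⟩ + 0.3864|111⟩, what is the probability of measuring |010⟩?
0.4142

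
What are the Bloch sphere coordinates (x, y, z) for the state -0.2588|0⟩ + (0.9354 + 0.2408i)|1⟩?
(-0.4842, -0.1246, -0.866)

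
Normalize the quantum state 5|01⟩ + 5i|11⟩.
1/√2|01⟩ + (1/√2)i|11⟩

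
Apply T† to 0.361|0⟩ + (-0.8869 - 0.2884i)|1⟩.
0.361|0⟩ + (-0.8311 + 0.4232i)|1⟩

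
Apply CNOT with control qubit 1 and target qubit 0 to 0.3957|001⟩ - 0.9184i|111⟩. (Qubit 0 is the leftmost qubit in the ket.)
0.3957|001⟩ - 0.9184i|011⟩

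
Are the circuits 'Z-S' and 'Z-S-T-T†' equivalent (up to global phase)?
Yes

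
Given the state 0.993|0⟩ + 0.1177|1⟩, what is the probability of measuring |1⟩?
0.01385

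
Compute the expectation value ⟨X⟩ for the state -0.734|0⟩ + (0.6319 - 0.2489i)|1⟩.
-0.9276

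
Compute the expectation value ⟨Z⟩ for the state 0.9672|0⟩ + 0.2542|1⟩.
0.8709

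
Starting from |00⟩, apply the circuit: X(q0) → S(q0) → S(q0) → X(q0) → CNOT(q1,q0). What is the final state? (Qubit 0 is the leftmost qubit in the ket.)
-|00⟩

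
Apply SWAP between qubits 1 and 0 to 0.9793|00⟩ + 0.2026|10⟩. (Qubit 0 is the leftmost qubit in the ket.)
0.9793|00⟩ + 0.2026|01⟩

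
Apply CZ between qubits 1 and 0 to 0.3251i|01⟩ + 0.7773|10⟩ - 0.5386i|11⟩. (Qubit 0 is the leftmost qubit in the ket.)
0.3251i|01⟩ + 0.7773|10⟩ + 0.5386i|11⟩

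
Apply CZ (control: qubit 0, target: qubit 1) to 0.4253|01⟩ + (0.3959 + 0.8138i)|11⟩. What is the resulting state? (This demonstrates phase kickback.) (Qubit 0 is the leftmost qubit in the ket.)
0.4253|01⟩ + (-0.3959 - 0.8138i)|11⟩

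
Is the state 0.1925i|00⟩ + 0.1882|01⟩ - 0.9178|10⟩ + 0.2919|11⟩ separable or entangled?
Entangled

Writing the state as a|00⟩ + b|01⟩ + c|10⟩ + d|11⟩, it is a product state iff ad − bc = 0.
Here (a, b, c, d) = (0.1925i, 0.1882, -0.9178, 0.2919): ad − bc = (0.1925i)(0.2919) − (0.1882)(-0.9178) = (0.1727 + 0.05619i) ≠ 0, so the state is entangled.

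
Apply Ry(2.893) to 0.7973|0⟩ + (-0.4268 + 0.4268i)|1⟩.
(0.5224 - 0.4235i)|0⟩ + (0.7382 + 0.05291i)|1⟩

Ry(2.893) = [[cos(θ/2), −sin(θ/2)], [sin(θ/2), cos(θ/2)]]; θ = 2.893, cos(θ/2) ≈ 0.123977, sin(θ/2) ≈ 0.992285.
With a = amp(|0⟩) = 0.7973 and b = amp(|1⟩) = (-0.4268 + 0.4268i):
new amp(|0⟩) = (0.123977)·a + (-0.992285)·b = (0.5224 - 0.4235i)
new amp(|1⟩) = (0.992285)·a + (0.123977)·b = (0.7382 + 0.05291i)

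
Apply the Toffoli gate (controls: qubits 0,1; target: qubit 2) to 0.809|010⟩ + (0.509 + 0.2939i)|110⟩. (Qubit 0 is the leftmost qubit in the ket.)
0.809|010⟩ + (0.509 + 0.2939i)|111⟩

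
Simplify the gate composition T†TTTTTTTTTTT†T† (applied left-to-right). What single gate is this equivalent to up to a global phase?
T†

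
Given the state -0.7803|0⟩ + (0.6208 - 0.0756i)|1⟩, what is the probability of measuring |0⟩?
0.6089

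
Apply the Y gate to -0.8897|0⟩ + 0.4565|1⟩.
-0.4565i|0⟩ - 0.8897i|1⟩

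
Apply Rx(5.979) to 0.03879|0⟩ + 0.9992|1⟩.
(-0.03834 - 0.1514i)|0⟩ + (-0.9877 - 0.005877i)|1⟩

Rx(5.979) = [[cos(θ/2), −i·sin(θ/2)], [−i·sin(θ/2), cos(θ/2)]]; θ = 5.979, cos(θ/2) ≈ -0.988456, sin(θ/2) ≈ 0.151507.
With a = amp(|0⟩) = 0.03879 and b = amp(|1⟩) = 0.9992:
new amp(|0⟩) = (-0.988456)·a + (-0.151507i)·b = (-0.03834 - 0.1514i)
new amp(|1⟩) = (-0.151507i)·a + (-0.988456)·b = (-0.9877 - 0.005877i)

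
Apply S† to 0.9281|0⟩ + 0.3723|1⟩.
0.9281|0⟩ - 0.3723i|1⟩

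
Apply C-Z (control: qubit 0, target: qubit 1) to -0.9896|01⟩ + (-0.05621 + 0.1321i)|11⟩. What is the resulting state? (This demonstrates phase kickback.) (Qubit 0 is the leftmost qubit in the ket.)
-0.9896|01⟩ + (0.05621 - 0.1321i)|11⟩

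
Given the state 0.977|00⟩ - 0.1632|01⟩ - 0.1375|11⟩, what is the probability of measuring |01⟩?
0.02663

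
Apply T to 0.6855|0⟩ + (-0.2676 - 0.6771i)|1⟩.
0.6855|0⟩ + (0.2896 - 0.668i)|1⟩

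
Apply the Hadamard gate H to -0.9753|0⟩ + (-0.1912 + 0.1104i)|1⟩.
(-0.8248 + 0.07806i)|0⟩ + (-0.5544 - 0.07806i)|1⟩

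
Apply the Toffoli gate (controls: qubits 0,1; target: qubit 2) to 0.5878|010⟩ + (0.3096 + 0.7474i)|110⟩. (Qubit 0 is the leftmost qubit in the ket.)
0.5878|010⟩ + (0.3096 + 0.7474i)|111⟩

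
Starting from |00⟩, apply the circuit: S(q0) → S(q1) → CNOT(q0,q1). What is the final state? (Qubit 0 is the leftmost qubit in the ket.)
|00⟩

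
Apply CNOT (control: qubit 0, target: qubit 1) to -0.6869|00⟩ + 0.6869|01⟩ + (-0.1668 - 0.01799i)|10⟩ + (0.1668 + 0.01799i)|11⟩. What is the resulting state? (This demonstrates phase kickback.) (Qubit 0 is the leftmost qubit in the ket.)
-0.6869|00⟩ + 0.6869|01⟩ + (0.1668 + 0.01799i)|10⟩ + (-0.1668 - 0.01799i)|11⟩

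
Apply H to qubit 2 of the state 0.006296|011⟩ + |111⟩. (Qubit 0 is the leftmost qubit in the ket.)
0.004452|010⟩ - 0.004452|011⟩ + 1/√2|110⟩ - 1/√2|111⟩

H on qubit 2 mixes each pair of kets that differ only in qubit 2: amplitudes (a, b) of (|…0…⟩, |…1…⟩) become ((a + b)/√2, (a − b)/√2). Kets absent from the input have amplitude 0.
(|010⟩, |011⟩): (a, b) = (0, 0.006296) → (0.004452, -0.004452)
(|110⟩, |111⟩): (a, b) = (0, 1) → (1/√2, -1/√2)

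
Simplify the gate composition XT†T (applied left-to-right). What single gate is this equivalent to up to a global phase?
X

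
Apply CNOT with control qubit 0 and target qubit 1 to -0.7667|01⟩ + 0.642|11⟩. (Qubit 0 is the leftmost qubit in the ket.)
-0.7667|01⟩ + 0.642|10⟩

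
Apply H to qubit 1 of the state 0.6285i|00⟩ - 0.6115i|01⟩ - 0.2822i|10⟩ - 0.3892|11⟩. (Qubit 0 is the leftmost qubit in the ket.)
0.01202i|00⟩ + 0.8768i|01⟩ + (-0.2752 - 0.1995i)|10⟩ + (0.2752 - 0.1995i)|11⟩

H on qubit 1 mixes each pair of kets that differ only in qubit 1: amplitudes (a, b) of (|…0…⟩, |…1…⟩) become ((a + b)/√2, (a − b)/√2). Kets absent from the input have amplitude 0.
(|00⟩, |01⟩): (a, b) = (0.6285i, -0.6115i) → (0.01202i, 0.8768i)
(|10⟩, |11⟩): (a, b) = (-0.2822i, -0.3892) → ((-0.2752 - 0.1995i), (0.2752 - 0.1995i))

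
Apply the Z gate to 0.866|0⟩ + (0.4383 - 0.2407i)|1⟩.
0.866|0⟩ + (-0.4383 + 0.2407i)|1⟩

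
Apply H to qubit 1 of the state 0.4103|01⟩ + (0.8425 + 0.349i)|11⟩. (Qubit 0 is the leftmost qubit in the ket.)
0.2901|00⟩ - 0.2901|01⟩ + (0.5957 + 0.2468i)|10⟩ + (-0.5957 - 0.2468i)|11⟩

H on qubit 1 mixes each pair of kets that differ only in qubit 1: amplitudes (a, b) of (|…0…⟩, |…1…⟩) become ((a + b)/√2, (a − b)/√2). Kets absent from the input have amplitude 0.
(|00⟩, |01⟩): (a, b) = (0, 0.4103) → (0.2901, -0.2901)
(|10⟩, |11⟩): (a, b) = (0, (0.8425 + 0.349i)) → ((0.5957 + 0.2468i), (-0.5957 - 0.2468i))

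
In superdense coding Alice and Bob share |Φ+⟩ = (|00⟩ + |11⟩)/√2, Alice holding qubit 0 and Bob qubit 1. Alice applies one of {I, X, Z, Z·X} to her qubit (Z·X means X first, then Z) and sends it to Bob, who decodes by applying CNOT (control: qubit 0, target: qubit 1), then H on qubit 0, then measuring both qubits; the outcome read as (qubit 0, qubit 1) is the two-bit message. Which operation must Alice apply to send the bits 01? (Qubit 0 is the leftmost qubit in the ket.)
X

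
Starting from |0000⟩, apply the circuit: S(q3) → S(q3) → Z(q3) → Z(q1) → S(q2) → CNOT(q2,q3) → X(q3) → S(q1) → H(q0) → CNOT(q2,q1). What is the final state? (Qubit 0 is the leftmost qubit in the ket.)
1/√2|0001⟩ + 1/√2|1001⟩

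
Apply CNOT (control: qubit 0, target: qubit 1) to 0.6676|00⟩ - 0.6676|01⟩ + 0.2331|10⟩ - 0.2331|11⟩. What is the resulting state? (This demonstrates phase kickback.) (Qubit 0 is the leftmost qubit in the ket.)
0.6676|00⟩ - 0.6676|01⟩ - 0.2331|10⟩ + 0.2331|11⟩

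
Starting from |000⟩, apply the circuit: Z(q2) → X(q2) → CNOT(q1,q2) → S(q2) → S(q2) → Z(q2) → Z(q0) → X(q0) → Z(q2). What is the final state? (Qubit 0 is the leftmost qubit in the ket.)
-|101⟩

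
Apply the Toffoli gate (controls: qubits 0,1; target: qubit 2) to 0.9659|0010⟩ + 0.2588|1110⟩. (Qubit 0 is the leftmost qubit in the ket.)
0.9659|0010⟩ + 0.2588|1100⟩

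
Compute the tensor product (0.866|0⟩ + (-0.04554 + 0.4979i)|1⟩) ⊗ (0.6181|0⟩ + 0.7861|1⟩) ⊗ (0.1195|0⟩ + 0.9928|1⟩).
0.06397|000⟩ + 0.5314|001⟩ + 0.08135|010⟩ + 0.6759|011⟩ + (-0.003364 + 0.03678i)|100⟩ + (-0.02795 + 0.3055i)|101⟩ + (-0.004278 + 0.04677i)|110⟩ + (-0.03554 + 0.3886i)|111⟩

amp(|b₁b₂…⟩) = product of the factor amplitudes for bits b₁, b₂, …; only kets whose every factor amplitude is nonzero survive.
|000⟩: (0.866)(0.6181)(0.1195) = 0.06397
|001⟩: (0.866)(0.6181)(0.9928) = 0.5314
|010⟩: (0.866)(0.7861)(0.1195) = 0.08135
|011⟩: (0.866)(0.7861)(0.9928) = 0.6759
|100⟩: (-0.04554 + 0.4979i)(0.6181)(0.1195) = (-0.003364 + 0.03678i)
|101⟩: (-0.04554 + 0.4979i)(0.6181)(0.9928) = (-0.02795 + 0.3055i)
|110⟩: (-0.04554 + 0.4979i)(0.7861)(0.1195) = (-0.004278 + 0.04677i)
|111⟩: (-0.04554 + 0.4979i)(0.7861)(0.9928) = (-0.03554 + 0.3886i)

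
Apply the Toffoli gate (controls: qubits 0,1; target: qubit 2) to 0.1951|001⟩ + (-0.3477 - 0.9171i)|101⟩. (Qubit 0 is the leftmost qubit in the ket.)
0.1951|001⟩ + (-0.3477 - 0.9171i)|101⟩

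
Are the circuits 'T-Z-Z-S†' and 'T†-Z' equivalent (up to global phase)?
No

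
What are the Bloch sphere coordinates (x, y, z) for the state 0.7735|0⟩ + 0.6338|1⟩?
(0.9805, 0, 0.1966)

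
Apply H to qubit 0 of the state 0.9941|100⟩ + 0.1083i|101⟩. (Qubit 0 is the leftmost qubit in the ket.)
0.7029|000⟩ + 0.07658i|001⟩ - 0.7029|100⟩ - 0.07658i|101⟩

H on qubit 0 mixes each pair of kets that differ only in qubit 0: amplitudes (a, b) of (|…0…⟩, |…1…⟩) become ((a + b)/√2, (a − b)/√2). Kets absent from the input have amplitude 0.
(|000⟩, |100⟩): (a, b) = (0, 0.9941) → (0.7029, -0.7029)
(|001⟩, |101⟩): (a, b) = (0, 0.1083i) → (0.07658i, -0.07658i)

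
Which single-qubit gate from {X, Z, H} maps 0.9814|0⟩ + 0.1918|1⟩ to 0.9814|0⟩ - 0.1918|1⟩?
Z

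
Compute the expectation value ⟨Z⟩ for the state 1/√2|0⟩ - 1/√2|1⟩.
0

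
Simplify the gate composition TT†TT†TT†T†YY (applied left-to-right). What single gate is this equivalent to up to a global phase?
T†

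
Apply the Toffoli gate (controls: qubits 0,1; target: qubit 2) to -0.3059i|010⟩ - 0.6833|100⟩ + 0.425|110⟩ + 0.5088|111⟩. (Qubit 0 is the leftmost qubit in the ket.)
-0.3059i|010⟩ - 0.6833|100⟩ + 0.5088|110⟩ + 0.425|111⟩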